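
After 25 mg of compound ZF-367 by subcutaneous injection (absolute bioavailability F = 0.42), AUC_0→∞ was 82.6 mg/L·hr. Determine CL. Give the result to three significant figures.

CL = F × Dose / AUC_0→∞
   = 0.42 × 25 / 82.6 = 0.127119 L/hr

CL = 0.127 L/hr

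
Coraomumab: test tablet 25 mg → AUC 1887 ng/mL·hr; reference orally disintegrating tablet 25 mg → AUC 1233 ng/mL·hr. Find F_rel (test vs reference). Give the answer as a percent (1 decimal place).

F_rel = (AUC_test/D_test) / (AUC_ref/D_ref)
      = (1887/25) / (1233/25)
      = 75.48 / 49.32 = 1.5304 = 153.04%

F_rel = 153.0%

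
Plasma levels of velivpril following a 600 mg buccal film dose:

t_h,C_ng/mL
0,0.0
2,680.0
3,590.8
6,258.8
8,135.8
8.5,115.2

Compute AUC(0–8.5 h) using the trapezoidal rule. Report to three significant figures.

AUC = 3050 ng/mL·h

Trapezoidal AUC_0→8.5:
  [0→2]: (0.0+680.0)/2 × 2 = 680.0
  [2→3]: (680.0+590.8)/2 × 1 = 635.4
  [3→6]: (590.8+258.8)/2 × 3 = 1274.4
  [6→8]: (258.8+135.8)/2 × 2 = 394.6
  [8→8.5]: (135.8+115.2)/2 × 0.5 = 62.75
  Sum = 3047.15 ng/mL·h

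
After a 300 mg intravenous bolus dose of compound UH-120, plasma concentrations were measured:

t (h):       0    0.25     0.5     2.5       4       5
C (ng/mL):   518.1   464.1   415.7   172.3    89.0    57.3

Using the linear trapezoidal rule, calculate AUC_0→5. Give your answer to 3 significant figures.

Trapezoidal AUC_0→5:
  [0→0.25]: (518.1+464.1)/2 × 0.25 = 122.775
  [0.25→0.5]: (464.1+415.7)/2 × 0.25 = 109.975
  [0.5→2.5]: (415.7+172.3)/2 × 2 = 588.0
  [2.5→4]: (172.3+89.0)/2 × 1.5 = 195.975
  [4→5]: (89.0+57.3)/2 × 1 = 73.15
  Sum = 1089.875 ng/mL·h

AUC = 1090 ng/mL·h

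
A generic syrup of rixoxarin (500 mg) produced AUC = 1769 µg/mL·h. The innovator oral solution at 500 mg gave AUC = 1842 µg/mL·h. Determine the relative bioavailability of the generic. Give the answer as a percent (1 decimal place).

F_rel = (AUC_test/D_test) / (AUC_ref/D_ref)
      = (1769/500) / (1842/500)
      = 3.538 / 3.684 = 0.9604 = 96.04%

F_rel = 96.0%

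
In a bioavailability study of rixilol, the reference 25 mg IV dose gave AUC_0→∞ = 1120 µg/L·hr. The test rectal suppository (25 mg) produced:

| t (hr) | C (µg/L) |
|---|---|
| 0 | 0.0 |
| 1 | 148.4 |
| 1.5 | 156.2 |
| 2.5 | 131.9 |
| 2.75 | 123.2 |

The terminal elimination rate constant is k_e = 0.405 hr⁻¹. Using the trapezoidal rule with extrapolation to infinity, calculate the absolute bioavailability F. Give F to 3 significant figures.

Trapezoidal AUC_0→2.75 (rectal suppository):
  [0→1]: (0.0+148.4)/2 × 1 = 74.2
  [1→1.5]: (148.4+156.2)/2 × 0.5 = 76.15
  [1.5→2.5]: (156.2+131.9)/2 × 1 = 144.05
  [2.5→2.75]: (131.9+123.2)/2 × 0.25 = 31.8875
  Sum = 326.2875 µg/L·hr
Tail: C_last/k_e = 123.2/0.405 = 304.198
AUC_0→∞ (rectal suppository) = 326.2875 + 304.198 = 630.4855 µg/L·hr
F = (AUC_ev/D_ev)/(AUC_iv/D_iv) = (630.4855/25)/(1120/25) = 25.21942/44.8 = 0.5629

F = 0.563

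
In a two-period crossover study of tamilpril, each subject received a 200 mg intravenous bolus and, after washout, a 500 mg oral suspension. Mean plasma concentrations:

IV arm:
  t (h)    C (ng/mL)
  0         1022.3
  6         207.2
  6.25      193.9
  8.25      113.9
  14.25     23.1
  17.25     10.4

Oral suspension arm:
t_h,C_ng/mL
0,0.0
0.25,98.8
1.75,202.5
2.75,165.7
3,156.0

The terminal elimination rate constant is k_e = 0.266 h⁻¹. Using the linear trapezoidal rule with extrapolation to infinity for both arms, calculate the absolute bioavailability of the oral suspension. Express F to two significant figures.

Trapezoidal AUC_0→17.25 (IV):
  [0→6]: (1022.3+207.2)/2 × 6 = 3688.5
  [6→6.25]: (207.2+193.9)/2 × 0.25 = 50.1375
  [6.25→8.25]: (193.9+113.9)/2 × 2 = 307.8
  [8.25→14.25]: (113.9+23.1)/2 × 6 = 411.0
  [14.25→17.25]: (23.1+10.4)/2 × 3 = 50.25
  Sum = 4507.6875 ng/mL·h
IV tail: 10.4/0.266 = 39.098; AUC_iv,0→∞ = 4507.6875 + 39.098 = 4546.7855 ng/mL·h
Trapezoidal AUC_0→3 (oral suspension):
  [0→0.25]: (0.0+98.8)/2 × 0.25 = 12.35
  [0.25→1.75]: (98.8+202.5)/2 × 1.5 = 225.975
  [1.75→2.75]: (202.5+165.7)/2 × 1 = 184.1
  [2.75→3]: (165.7+156.0)/2 × 0.25 = 40.2125
  Sum = 462.6375 ng/mL·h
oral suspension tail: 156.0/0.266 = 586.466; AUC_ev,0→∞ = 462.6375 + 586.466 = 1049.1035 ng/mL·h
F = (AUC_ev/D_ev)/(AUC_iv/D_iv) = (1049.1035/500)/(4546.7855/200) = 2.098207/22.7339 = 0.0923

F = 0.092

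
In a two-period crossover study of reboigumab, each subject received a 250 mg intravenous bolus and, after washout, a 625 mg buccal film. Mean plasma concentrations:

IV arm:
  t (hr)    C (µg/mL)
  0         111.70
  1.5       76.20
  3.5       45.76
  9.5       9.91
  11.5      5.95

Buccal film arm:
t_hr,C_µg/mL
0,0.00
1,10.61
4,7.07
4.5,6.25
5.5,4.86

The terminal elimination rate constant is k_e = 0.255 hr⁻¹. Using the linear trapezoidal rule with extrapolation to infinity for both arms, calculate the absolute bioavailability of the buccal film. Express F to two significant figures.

F = 0.051

Trapezoidal AUC_0→11.5 (IV):
  [0→1.5]: (111.70+76.20)/2 × 1.5 = 140.925
  [1.5→3.5]: (76.20+45.76)/2 × 2 = 121.96
  [3.5→9.5]: (45.76+9.91)/2 × 6 = 167.01
  [9.5→11.5]: (9.91+5.95)/2 × 2 = 15.86
  Sum = 445.755 µg/mL·hr
IV tail: 5.95/0.255 = 23.333; AUC_iv,0→∞ = 445.755 + 23.333 = 469.088 µg/mL·hr
Trapezoidal AUC_0→5.5 (buccal film):
  [0→1]: (0.00+10.61)/2 × 1 = 5.305
  [1→4]: (10.61+7.07)/2 × 3 = 26.52
  [4→4.5]: (7.07+6.25)/2 × 0.5 = 3.33
  [4.5→5.5]: (6.25+4.86)/2 × 1 = 5.555
  Sum = 40.71 µg/mL·hr
buccal film tail: 4.86/0.255 = 19.059; AUC_ev,0→∞ = 40.71 + 19.059 = 59.769 µg/mL·hr
F = (AUC_ev/D_ev)/(AUC_iv/D_iv) = (59.769/625)/(469.088/250) = 0.0956304/1.876352 = 0.0510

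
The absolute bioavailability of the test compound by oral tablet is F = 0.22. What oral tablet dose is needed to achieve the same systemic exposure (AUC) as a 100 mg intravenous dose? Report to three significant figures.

D_oral = 455 mg

For equal systemic exposure: F × D_ev = D_iv
D_ev = D_iv / F = 100 / 0.22 = 454.545 mg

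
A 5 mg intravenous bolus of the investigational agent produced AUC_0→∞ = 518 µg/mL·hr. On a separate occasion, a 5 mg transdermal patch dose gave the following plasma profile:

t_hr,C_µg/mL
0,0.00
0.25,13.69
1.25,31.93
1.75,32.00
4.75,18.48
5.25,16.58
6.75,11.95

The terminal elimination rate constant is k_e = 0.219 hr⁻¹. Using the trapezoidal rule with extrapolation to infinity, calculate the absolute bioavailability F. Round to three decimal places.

Trapezoidal AUC_0→6.75 (transdermal patch):
  [0→0.25]: (0.00+13.69)/2 × 0.25 = 1.71125
  [0.25→1.25]: (13.69+31.93)/2 × 1 = 22.81
  [1.25→1.75]: (31.93+32.00)/2 × 0.5 = 15.9825
  [1.75→4.75]: (32.00+18.48)/2 × 3 = 75.72
  [4.75→5.25]: (18.48+16.58)/2 × 0.5 = 8.765
  [5.25→6.75]: (16.58+11.95)/2 × 1.5 = 21.3975
  Sum = 146.38625 µg/mL·hr
Tail: C_last/k_e = 11.95/0.219 = 54.566
AUC_0→∞ (transdermal patch) = 146.38625 + 54.566 = 200.95225 µg/mL·hr
F = (AUC_ev/D_ev)/(AUC_iv/D_iv) = (200.95225/5)/(518/5) = 40.19045/103.6 = 0.3879

F = 0.388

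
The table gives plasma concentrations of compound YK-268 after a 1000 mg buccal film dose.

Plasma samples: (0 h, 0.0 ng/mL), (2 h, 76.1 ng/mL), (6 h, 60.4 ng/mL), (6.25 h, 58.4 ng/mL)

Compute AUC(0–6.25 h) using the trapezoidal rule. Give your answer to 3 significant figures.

Trapezoidal AUC_0→6.25:
  [0→2]: (0.0+76.1)/2 × 2 = 76.1
  [2→6]: (76.1+60.4)/2 × 4 = 273.0
  [6→6.25]: (60.4+58.4)/2 × 0.25 = 14.85
  Sum = 363.95 ng/mL·h

AUC = 364 ng/mL·h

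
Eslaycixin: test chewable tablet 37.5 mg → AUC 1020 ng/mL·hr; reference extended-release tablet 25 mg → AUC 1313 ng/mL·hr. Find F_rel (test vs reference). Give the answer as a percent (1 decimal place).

F_rel = 51.8%

F_rel = (AUC_test/D_test) / (AUC_ref/D_ref)
      = (1020/37.5) / (1313/25)
      = 27.2 / 52.52 = 0.5179 = 51.79%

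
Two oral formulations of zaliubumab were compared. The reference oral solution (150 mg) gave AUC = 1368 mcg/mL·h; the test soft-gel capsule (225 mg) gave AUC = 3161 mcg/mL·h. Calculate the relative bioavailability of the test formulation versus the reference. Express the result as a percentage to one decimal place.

F_rel = 154.0%

F_rel = (AUC_test/D_test) / (AUC_ref/D_ref)
      = (3161/225) / (1368/150)
      = 14.0489 / 9.12 = 1.5404 = 154.04%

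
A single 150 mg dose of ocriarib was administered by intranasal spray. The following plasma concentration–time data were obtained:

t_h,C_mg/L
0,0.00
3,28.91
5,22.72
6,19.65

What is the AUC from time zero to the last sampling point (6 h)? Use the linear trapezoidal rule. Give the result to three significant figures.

Trapezoidal AUC_0→6:
  [0→3]: (0.00+28.91)/2 × 3 = 43.365
  [3→5]: (28.91+22.72)/2 × 2 = 51.63
  [5→6]: (22.72+19.65)/2 × 1 = 21.185
  Sum = 116.18 mg/L·h

AUC = 116 mg/L·h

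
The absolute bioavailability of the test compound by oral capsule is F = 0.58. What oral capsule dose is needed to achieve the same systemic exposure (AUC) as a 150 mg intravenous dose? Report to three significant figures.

D_oral = 259 mg

For equal systemic exposure: F × D_ev = D_iv
D_ev = D_iv / F = 150 / 0.58 = 258.621 mg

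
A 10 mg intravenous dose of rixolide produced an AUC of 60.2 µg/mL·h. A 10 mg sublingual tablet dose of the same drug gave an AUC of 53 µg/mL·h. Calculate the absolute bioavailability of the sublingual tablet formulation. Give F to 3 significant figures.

F = (AUC_ev / D_ev) / (AUC_iv / D_iv)
  = (53/10) / (60.2/10)
  = 5.3 / 6.02 = 0.8804

F = 0.880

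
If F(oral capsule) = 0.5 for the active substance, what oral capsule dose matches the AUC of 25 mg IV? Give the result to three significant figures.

D_oral = 50.0 mg

For equal systemic exposure: F × D_ev = D_iv
D_ev = D_iv / F = 25 / 0.5 = 50 mg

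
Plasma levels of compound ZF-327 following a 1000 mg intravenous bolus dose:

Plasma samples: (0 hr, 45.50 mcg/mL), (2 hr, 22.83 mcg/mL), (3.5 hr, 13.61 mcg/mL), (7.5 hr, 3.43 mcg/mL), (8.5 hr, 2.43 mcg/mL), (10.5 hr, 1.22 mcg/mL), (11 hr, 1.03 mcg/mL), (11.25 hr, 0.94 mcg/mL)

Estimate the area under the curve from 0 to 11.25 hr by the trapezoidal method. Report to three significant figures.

AUC = 137 mcg/mL·hr

Trapezoidal AUC_0→11.25:
  [0→2]: (45.50+22.83)/2 × 2 = 68.33
  [2→3.5]: (22.83+13.61)/2 × 1.5 = 27.33
  [3.5→7.5]: (13.61+3.43)/2 × 4 = 34.08
  [7.5→8.5]: (3.43+2.43)/2 × 1 = 2.93
  [8.5→10.5]: (2.43+1.22)/2 × 2 = 3.65
  [10.5→11]: (1.22+1.03)/2 × 0.5 = 0.5625
  [11→11.25]: (1.03+0.94)/2 × 0.25 = 0.24625
  Sum = 137.12875 mcg/mL·hr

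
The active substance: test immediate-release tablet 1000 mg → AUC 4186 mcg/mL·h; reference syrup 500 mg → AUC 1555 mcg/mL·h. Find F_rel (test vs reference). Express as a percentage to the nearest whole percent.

F_rel = 135%

F_rel = (AUC_test/D_test) / (AUC_ref/D_ref)
      = (4186/1000) / (1555/500)
      = 4.186 / 3.11 = 1.3460 = 134.60%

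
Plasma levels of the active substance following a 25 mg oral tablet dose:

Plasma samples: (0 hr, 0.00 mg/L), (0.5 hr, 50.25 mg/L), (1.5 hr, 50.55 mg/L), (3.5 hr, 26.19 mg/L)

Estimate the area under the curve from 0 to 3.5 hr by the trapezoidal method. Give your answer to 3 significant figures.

AUC = 140 mg/L·hr

Trapezoidal AUC_0→3.5:
  [0→0.5]: (0.00+50.25)/2 × 0.5 = 12.5625
  [0.5→1.5]: (50.25+50.55)/2 × 1 = 50.4
  [1.5→3.5]: (50.55+26.19)/2 × 2 = 76.74
  Sum = 139.7025 mg/L·hr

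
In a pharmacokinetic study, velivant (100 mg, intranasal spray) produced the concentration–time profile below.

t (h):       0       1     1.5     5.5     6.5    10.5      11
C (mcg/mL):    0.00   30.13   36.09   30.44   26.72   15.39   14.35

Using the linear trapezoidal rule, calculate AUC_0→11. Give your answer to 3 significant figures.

Trapezoidal AUC_0→11:
  [0→1]: (0.00+30.13)/2 × 1 = 15.065
  [1→1.5]: (30.13+36.09)/2 × 0.5 = 16.555
  [1.5→5.5]: (36.09+30.44)/2 × 4 = 133.06
  [5.5→6.5]: (30.44+26.72)/2 × 1 = 28.58
  [6.5→10.5]: (26.72+15.39)/2 × 4 = 84.22
  [10.5→11]: (15.39+14.35)/2 × 0.5 = 7.435
  Sum = 284.915 mcg/mL·h

AUC = 285 mcg/mL·h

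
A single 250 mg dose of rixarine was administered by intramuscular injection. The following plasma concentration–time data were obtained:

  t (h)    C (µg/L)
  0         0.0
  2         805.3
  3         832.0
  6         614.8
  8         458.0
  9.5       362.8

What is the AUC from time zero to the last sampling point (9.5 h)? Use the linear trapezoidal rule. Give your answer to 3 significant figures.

Trapezoidal AUC_0→9.5:
  [0→2]: (0.0+805.3)/2 × 2 = 805.3
  [2→3]: (805.3+832.0)/2 × 1 = 818.65
  [3→6]: (832.0+614.8)/2 × 3 = 2170.2
  [6→8]: (614.8+458.0)/2 × 2 = 1072.8
  [8→9.5]: (458.0+362.8)/2 × 1.5 = 615.6
  Sum = 5482.55 µg/L·h

AUC = 5480 µg/L·h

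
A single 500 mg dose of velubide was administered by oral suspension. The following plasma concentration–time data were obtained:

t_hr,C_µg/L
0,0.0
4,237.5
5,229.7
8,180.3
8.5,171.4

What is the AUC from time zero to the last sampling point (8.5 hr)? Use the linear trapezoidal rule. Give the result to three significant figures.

Trapezoidal AUC_0→8.5:
  [0→4]: (0.0+237.5)/2 × 4 = 475.0
  [4→5]: (237.5+229.7)/2 × 1 = 233.6
  [5→8]: (229.7+180.3)/2 × 3 = 615.0
  [8→8.5]: (180.3+171.4)/2 × 0.5 = 87.925
  Sum = 1411.525 µg/L·hr

AUC = 1410 µg/L·hr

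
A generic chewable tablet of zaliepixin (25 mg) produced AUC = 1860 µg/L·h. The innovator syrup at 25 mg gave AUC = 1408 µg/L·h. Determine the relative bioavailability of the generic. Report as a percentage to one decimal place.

F_rel = (AUC_test/D_test) / (AUC_ref/D_ref)
      = (1860/25) / (1408/25)
      = 74.4 / 56.32 = 1.3210 = 132.10%

F_rel = 132.1%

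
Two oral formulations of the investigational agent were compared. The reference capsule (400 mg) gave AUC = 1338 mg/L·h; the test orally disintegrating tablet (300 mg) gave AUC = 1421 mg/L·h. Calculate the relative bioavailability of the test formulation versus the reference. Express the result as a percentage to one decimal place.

F_rel = (AUC_test/D_test) / (AUC_ref/D_ref)
      = (1421/300) / (1338/400)
      = 4.73667 / 3.345 = 1.4160 = 141.60%

F_rel = 141.6%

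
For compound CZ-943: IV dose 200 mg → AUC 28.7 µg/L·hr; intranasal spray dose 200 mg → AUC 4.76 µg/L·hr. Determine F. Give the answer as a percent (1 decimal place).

F = (AUC_ev / D_ev) / (AUC_iv / D_iv)
  = (4.76/200) / (28.7/200)
  = 0.0238 / 0.1435 = 0.1659
  = 16.59%

F = 16.6%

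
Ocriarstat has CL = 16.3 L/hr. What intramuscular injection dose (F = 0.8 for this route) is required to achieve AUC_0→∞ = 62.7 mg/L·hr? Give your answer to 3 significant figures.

Dose = CL × AUC_0→∞ / F
     = 16.3 × 62.7 / 0.8 = 1277.5125 mg

Dose = 1280 mg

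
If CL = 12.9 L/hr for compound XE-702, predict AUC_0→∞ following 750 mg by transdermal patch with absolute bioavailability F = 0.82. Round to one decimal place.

AUC = 47.7 mg/L·hr

AUC_0→∞ = F × Dose / CL
        = 0.82 × 750 / 12.9 = 47.6744 mg/L·hr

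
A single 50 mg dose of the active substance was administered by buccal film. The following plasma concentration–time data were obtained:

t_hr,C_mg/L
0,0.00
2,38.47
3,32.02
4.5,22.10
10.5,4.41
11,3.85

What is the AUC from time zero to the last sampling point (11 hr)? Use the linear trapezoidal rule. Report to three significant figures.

Trapezoidal AUC_0→11:
  [0→2]: (0.00+38.47)/2 × 2 = 38.47
  [2→3]: (38.47+32.02)/2 × 1 = 35.245
  [3→4.5]: (32.02+22.10)/2 × 1.5 = 40.59
  [4.5→10.5]: (22.10+4.41)/2 × 6 = 79.53
  [10.5→11]: (4.41+3.85)/2 × 0.5 = 2.065
  Sum = 195.9 mg/L·hr

AUC = 196 mg/L·hr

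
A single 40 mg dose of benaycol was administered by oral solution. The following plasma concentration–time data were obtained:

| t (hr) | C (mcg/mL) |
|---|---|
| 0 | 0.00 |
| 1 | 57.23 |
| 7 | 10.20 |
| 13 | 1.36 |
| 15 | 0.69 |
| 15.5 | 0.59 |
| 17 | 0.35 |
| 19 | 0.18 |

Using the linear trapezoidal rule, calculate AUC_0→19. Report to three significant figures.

AUC = 269 mcg/mL·hr

Trapezoidal AUC_0→19:
  [0→1]: (0.00+57.23)/2 × 1 = 28.615
  [1→7]: (57.23+10.20)/2 × 6 = 202.29
  [7→13]: (10.20+1.36)/2 × 6 = 34.68
  [13→15]: (1.36+0.69)/2 × 2 = 2.05
  [15→15.5]: (0.69+0.59)/2 × 0.5 = 0.32
  [15.5→17]: (0.59+0.35)/2 × 1.5 = 0.705
  [17→19]: (0.35+0.18)/2 × 2 = 0.53
  Sum = 269.19 mcg/mL·hr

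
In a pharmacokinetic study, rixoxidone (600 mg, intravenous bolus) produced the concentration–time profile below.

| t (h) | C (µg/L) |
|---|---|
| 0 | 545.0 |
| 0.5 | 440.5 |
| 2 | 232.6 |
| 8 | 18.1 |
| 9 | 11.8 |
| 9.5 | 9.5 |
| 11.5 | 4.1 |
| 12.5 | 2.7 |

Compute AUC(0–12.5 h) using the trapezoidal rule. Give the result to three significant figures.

AUC = 1540 µg/L·h

Trapezoidal AUC_0→12.5:
  [0→0.5]: (545.0+440.5)/2 × 0.5 = 246.375
  [0.5→2]: (440.5+232.6)/2 × 1.5 = 504.825
  [2→8]: (232.6+18.1)/2 × 6 = 752.1
  [8→9]: (18.1+11.8)/2 × 1 = 14.95
  [9→9.5]: (11.8+9.5)/2 × 0.5 = 5.325
  [9.5→11.5]: (9.5+4.1)/2 × 2 = 13.6
  [11.5→12.5]: (4.1+2.7)/2 × 1 = 3.4
  Sum = 1540.575 µg/L·h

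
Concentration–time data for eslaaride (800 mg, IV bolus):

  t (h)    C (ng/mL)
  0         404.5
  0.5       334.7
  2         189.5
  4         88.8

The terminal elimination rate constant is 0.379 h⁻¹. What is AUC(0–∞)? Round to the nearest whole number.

Trapezoidal AUC_0→4:
  [0→0.5]: (404.5+334.7)/2 × 0.5 = 184.8
  [0.5→2]: (334.7+189.5)/2 × 1.5 = 393.15
  [2→4]: (189.5+88.8)/2 × 2 = 278.3
  Sum = 856.25 ng/mL·h
Extrapolated tail: C_last / k_e = 88.8 / 0.379 = 234.301
AUC_0→∞ = 856.25 + 234.301 = 1090.551 ng/mL·h

AUC = 1091 ng/mL·h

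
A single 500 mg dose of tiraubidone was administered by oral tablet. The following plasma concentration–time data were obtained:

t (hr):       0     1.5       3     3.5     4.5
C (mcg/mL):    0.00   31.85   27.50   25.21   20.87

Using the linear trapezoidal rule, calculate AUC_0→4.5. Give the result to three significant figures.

Trapezoidal AUC_0→4.5:
  [0→1.5]: (0.00+31.85)/2 × 1.5 = 23.8875
  [1.5→3]: (31.85+27.50)/2 × 1.5 = 44.5125
  [3→3.5]: (27.50+25.21)/2 × 0.5 = 13.1775
  [3.5→4.5]: (25.21+20.87)/2 × 1 = 23.04
  Sum = 104.6175 mcg/mL·hr

AUC = 105 mcg/mL·hr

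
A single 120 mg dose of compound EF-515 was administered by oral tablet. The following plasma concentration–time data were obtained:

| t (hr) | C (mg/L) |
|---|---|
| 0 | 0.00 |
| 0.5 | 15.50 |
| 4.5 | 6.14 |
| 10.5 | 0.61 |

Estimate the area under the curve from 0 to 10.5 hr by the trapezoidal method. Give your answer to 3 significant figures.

Trapezoidal AUC_0→10.5:
  [0→0.5]: (0.00+15.50)/2 × 0.5 = 3.875
  [0.5→4.5]: (15.50+6.14)/2 × 4 = 43.28
  [4.5→10.5]: (6.14+0.61)/2 × 6 = 20.25
  Sum = 67.405 mg/L·hr

AUC = 67.4 mg/L·hr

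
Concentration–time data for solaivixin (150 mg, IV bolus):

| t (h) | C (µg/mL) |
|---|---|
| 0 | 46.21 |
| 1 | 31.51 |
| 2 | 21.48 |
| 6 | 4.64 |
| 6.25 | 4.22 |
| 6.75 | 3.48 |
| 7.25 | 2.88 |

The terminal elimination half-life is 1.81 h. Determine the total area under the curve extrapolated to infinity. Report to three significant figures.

AUC = 130 µg/mL·h

Trapezoidal AUC_0→7.25:
  [0→1]: (46.21+31.51)/2 × 1 = 38.86
  [1→2]: (31.51+21.48)/2 × 1 = 26.495
  [2→6]: (21.48+4.64)/2 × 4 = 52.24
  [6→6.25]: (4.64+4.22)/2 × 0.25 = 1.1075
  [6.25→6.75]: (4.22+3.48)/2 × 0.5 = 1.925
  [6.75→7.25]: (3.48+2.88)/2 × 0.5 = 1.59
  Sum = 122.2175 µg/mL·h
k_e = ln2 / t½ = 0.693147 / 1.81 = 0.3830 h^-1
Extrapolated tail: C_last / k_e = 2.88 / 0.383 = 7.520
AUC_0→∞ = 122.2175 + 7.520 = 129.7375 µg/mL·h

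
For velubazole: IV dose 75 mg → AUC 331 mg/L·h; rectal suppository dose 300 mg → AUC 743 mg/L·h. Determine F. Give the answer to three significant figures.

F = 0.561

F = (AUC_ev / D_ev) / (AUC_iv / D_iv)
  = (743/300) / (331/75)
  = 2.47667 / 4.41333 = 0.5612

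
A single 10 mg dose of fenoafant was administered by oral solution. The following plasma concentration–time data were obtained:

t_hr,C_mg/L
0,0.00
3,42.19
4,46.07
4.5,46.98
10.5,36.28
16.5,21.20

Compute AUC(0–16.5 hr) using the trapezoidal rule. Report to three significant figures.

Trapezoidal AUC_0→16.5:
  [0→3]: (0.00+42.19)/2 × 3 = 63.285
  [3→4]: (42.19+46.07)/2 × 1 = 44.13
  [4→4.5]: (46.07+46.98)/2 × 0.5 = 23.2625
  [4.5→10.5]: (46.98+36.28)/2 × 6 = 249.78
  [10.5→16.5]: (36.28+21.20)/2 × 6 = 172.44
  Sum = 552.8975 mg/L·hr

AUC = 553 mg/L·hr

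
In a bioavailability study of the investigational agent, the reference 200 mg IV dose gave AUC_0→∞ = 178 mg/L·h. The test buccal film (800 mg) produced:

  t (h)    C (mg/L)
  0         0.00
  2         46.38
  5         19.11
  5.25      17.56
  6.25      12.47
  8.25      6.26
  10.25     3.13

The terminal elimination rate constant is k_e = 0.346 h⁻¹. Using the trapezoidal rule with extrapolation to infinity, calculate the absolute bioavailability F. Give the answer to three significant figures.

Trapezoidal AUC_0→10.25 (buccal film):
  [0→2]: (0.00+46.38)/2 × 2 = 46.38
  [2→5]: (46.38+19.11)/2 × 3 = 98.235
  [5→5.25]: (19.11+17.56)/2 × 0.25 = 4.58375
  [5.25→6.25]: (17.56+12.47)/2 × 1 = 15.015
  [6.25→8.25]: (12.47+6.26)/2 × 2 = 18.73
  [8.25→10.25]: (6.26+3.13)/2 × 2 = 9.39
  Sum = 192.33375 mg/L·h
Tail: C_last/k_e = 3.13/0.346 = 9.046
AUC_0→∞ (buccal film) = 192.33375 + 9.046 = 201.37975 mg/L·h
F = (AUC_ev/D_ev)/(AUC_iv/D_iv) = (201.37975/800)/(178/200) = 0.251725/0.89 = 0.2828

F = 0.283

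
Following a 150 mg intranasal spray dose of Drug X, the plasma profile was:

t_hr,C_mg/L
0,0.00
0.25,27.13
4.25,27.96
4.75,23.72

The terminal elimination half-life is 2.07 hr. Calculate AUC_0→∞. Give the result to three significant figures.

AUC = 197 mg/L·hr

Trapezoidal AUC_0→4.75:
  [0→0.25]: (0.00+27.13)/2 × 0.25 = 3.39125
  [0.25→4.25]: (27.13+27.96)/2 × 4 = 110.18
  [4.25→4.75]: (27.96+23.72)/2 × 0.5 = 12.92
  Sum = 126.49125 mg/L·hr
k_e = ln2 / t½ = 0.693147 / 2.07 = 0.3349 hr^-1
Extrapolated tail: C_last / k_e = 23.72 / 0.3349 = 70.827
AUC_0→∞ = 126.49125 + 70.827 = 197.31825 mg/L·hr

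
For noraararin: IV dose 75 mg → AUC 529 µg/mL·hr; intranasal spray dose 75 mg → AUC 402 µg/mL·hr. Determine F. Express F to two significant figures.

F = 0.76

F = (AUC_ev / D_ev) / (AUC_iv / D_iv)
  = (402/75) / (529/75)
  = 5.36 / 7.05333 = 0.7599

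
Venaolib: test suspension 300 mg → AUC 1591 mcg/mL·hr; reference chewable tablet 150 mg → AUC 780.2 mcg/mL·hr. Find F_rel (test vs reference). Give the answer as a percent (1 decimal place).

F_rel = (AUC_test/D_test) / (AUC_ref/D_ref)
      = (1591/300) / (780.2/150)
      = 5.30333 / 5.20133 = 1.0196 = 101.96%

F_rel = 102.0%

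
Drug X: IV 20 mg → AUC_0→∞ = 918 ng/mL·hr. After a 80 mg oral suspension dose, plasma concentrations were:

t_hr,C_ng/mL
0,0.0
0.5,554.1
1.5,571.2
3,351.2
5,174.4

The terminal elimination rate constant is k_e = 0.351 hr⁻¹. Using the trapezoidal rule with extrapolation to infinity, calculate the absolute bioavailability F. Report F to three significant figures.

Trapezoidal AUC_0→5 (oral suspension):
  [0→0.5]: (0.0+554.1)/2 × 0.5 = 138.525
  [0.5→1.5]: (554.1+571.2)/2 × 1 = 562.65
  [1.5→3]: (571.2+351.2)/2 × 1.5 = 691.8
  [3→5]: (351.2+174.4)/2 × 2 = 525.6
  Sum = 1918.575 ng/mL·hr
Tail: C_last/k_e = 174.4/0.351 = 496.866
AUC_0→∞ (oral suspension) = 1918.575 + 496.866 = 2415.441 ng/mL·hr
F = (AUC_ev/D_ev)/(AUC_iv/D_iv) = (2415.441/80)/(918/20) = 30.193/45.9 = 0.6578

F = 0.658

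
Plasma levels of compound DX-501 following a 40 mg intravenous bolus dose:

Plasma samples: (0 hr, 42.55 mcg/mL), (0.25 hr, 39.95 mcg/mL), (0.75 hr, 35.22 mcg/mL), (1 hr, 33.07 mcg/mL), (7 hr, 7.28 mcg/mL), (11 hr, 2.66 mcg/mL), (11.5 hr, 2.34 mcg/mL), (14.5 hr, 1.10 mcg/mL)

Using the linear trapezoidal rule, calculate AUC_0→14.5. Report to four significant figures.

Trapezoidal AUC_0→14.5:
  [0→0.25]: (42.55+39.95)/2 × 0.25 = 10.3125
  [0.25→0.75]: (39.95+35.22)/2 × 0.5 = 18.7925
  [0.75→1]: (35.22+33.07)/2 × 0.25 = 8.53625
  [1→7]: (33.07+7.28)/2 × 6 = 121.05
  [7→11]: (7.28+2.66)/2 × 4 = 19.88
  [11→11.5]: (2.66+2.34)/2 × 0.5 = 1.25
  [11.5→14.5]: (2.34+1.10)/2 × 3 = 5.16
  Sum = 184.98125 mcg/mL·hr

AUC = 185.0 mcg/mL·hr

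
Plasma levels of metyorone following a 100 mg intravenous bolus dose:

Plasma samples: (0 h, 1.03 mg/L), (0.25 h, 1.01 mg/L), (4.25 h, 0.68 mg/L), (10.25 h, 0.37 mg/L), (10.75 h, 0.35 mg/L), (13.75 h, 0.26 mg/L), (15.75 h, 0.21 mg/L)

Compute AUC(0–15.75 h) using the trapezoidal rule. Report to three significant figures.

AUC = 8.35 mg/L·h

Trapezoidal AUC_0→15.75:
  [0→0.25]: (1.03+1.01)/2 × 0.25 = 0.255
  [0.25→4.25]: (1.01+0.68)/2 × 4 = 3.38
  [4.25→10.25]: (0.68+0.37)/2 × 6 = 3.15
  [10.25→10.75]: (0.37+0.35)/2 × 0.5 = 0.18
  [10.75→13.75]: (0.35+0.26)/2 × 3 = 0.915
  [13.75→15.75]: (0.26+0.21)/2 × 2 = 0.47
  Sum = 8.35 mg/L·h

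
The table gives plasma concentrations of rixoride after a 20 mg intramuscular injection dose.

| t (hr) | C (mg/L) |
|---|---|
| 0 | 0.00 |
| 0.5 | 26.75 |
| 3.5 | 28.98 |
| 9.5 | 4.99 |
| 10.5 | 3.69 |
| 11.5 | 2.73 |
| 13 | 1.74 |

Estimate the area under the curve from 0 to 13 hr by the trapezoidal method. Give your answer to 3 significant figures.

AUC = 203 mg/L·hr

Trapezoidal AUC_0→13:
  [0→0.5]: (0.00+26.75)/2 × 0.5 = 6.6875
  [0.5→3.5]: (26.75+28.98)/2 × 3 = 83.595
  [3.5→9.5]: (28.98+4.99)/2 × 6 = 101.91
  [9.5→10.5]: (4.99+3.69)/2 × 1 = 4.34
  [10.5→11.5]: (3.69+2.73)/2 × 1 = 3.21
  [11.5→13]: (2.73+1.74)/2 × 1.5 = 3.3525
  Sum = 203.095 mg/L·hr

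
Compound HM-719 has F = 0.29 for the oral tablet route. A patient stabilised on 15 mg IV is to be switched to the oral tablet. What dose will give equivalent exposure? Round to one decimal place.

D_oral = 51.7 mg

For equal systemic exposure: F × D_ev = D_iv
D_ev = D_iv / F = 15 / 0.29 = 51.7241 mg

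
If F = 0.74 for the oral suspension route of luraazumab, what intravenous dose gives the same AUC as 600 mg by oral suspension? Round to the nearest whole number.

Systemic exposure from an extravascular dose = F × D_ev, so the equivalent IV dose is F × D_ev.
D_iv = F × D_ev = 0.74 × 600 = 444 mg

D_iv = 444 mg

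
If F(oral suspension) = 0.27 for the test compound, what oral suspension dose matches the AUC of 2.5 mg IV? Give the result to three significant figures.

For equal systemic exposure: F × D_ev = D_iv
D_ev = D_iv / F = 2.5 / 0.27 = 9.25926 mg

D_oral = 9.26 mg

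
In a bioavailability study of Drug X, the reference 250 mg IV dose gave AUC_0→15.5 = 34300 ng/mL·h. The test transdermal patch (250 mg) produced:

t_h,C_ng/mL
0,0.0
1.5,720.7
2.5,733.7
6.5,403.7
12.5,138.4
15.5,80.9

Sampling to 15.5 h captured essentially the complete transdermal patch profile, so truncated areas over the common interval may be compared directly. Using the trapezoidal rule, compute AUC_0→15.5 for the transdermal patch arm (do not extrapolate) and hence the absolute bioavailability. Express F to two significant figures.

F = 0.16

Trapezoidal AUC_0→15.5 (transdermal patch):
  [0→1.5]: (0.0+720.7)/2 × 1.5 = 540.525
  [1.5→2.5]: (720.7+733.7)/2 × 1 = 727.2
  [2.5→6.5]: (733.7+403.7)/2 × 4 = 2274.8
  [6.5→12.5]: (403.7+138.4)/2 × 6 = 1626.3
  [12.5→15.5]: (138.4+80.9)/2 × 3 = 328.95
  Sum = 5497.775 ng/mL·h
F = (AUC_ev/D_ev)/(AUC_iv/D_iv) = (5497.775/250)/(34300/250) = 21.9911/137.2 = 0.1603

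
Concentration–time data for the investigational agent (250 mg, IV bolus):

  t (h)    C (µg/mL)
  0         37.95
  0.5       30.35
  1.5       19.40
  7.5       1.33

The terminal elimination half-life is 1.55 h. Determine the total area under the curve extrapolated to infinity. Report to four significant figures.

AUC = 107.1 µg/mL·h

Trapezoidal AUC_0→7.5:
  [0→0.5]: (37.95+30.35)/2 × 0.5 = 17.075
  [0.5→1.5]: (30.35+19.40)/2 × 1 = 24.875
  [1.5→7.5]: (19.40+1.33)/2 × 6 = 62.19
  Sum = 104.14 µg/mL·h
k_e = ln2 / t½ = 0.693147 / 1.55 = 0.4472 h^-1
Extrapolated tail: C_last / k_e = 1.33 / 0.4472 = 2.974
AUC_0→∞ = 104.14 + 2.974 = 107.114 µg/mL·h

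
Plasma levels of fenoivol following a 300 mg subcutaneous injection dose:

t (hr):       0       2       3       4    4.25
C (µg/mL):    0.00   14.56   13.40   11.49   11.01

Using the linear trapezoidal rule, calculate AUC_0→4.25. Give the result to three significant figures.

Trapezoidal AUC_0→4.25:
  [0→2]: (0.00+14.56)/2 × 2 = 14.56
  [2→3]: (14.56+13.40)/2 × 1 = 13.98
  [3→4]: (13.40+11.49)/2 × 1 = 12.445
  [4→4.25]: (11.49+11.01)/2 × 0.25 = 2.8125
  Sum = 43.7975 µg/mL·hr

AUC = 43.8 µg/mL·hr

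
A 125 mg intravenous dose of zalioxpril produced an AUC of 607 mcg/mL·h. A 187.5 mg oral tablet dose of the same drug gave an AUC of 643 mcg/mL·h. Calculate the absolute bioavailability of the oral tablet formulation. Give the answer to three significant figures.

F = 0.706

F = (AUC_ev / D_ev) / (AUC_iv / D_iv)
  = (643/187.5) / (607/125)
  = 3.42933 / 4.856 = 0.7062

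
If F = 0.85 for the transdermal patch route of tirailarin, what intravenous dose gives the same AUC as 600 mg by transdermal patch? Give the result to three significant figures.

Systemic exposure from an extravascular dose = F × D_ev, so the equivalent IV dose is F × D_ev.
D_iv = F × D_ev = 0.85 × 600 = 510 mg

D_iv = 510 mg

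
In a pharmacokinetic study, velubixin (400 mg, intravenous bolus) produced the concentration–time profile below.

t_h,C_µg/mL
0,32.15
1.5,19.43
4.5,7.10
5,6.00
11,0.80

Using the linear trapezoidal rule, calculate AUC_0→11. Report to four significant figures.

AUC = 102.2 µg/mL·h

Trapezoidal AUC_0→11:
  [0→1.5]: (32.15+19.43)/2 × 1.5 = 38.685
  [1.5→4.5]: (19.43+7.10)/2 × 3 = 39.795
  [4.5→5]: (7.10+6.00)/2 × 0.5 = 3.275
  [5→11]: (6.00+0.80)/2 × 6 = 20.4
  Sum = 102.155 µg/mL·h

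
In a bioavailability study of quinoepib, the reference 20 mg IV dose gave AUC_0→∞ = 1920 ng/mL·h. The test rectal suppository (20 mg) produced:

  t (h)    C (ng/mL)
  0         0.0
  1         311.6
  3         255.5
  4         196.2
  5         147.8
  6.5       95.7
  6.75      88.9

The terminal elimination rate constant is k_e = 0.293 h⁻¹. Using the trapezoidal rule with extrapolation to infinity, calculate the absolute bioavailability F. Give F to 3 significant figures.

F = 0.849

Trapezoidal AUC_0→6.75 (rectal suppository):
  [0→1]: (0.0+311.6)/2 × 1 = 155.8
  [1→3]: (311.6+255.5)/2 × 2 = 567.1
  [3→4]: (255.5+196.2)/2 × 1 = 225.85
  [4→5]: (196.2+147.8)/2 × 1 = 172.0
  [5→6.5]: (147.8+95.7)/2 × 1.5 = 182.625
  [6.5→6.75]: (95.7+88.9)/2 × 0.25 = 23.075
  Sum = 1326.45 ng/mL·h
Tail: C_last/k_e = 88.9/0.293 = 303.413
AUC_0→∞ (rectal suppository) = 1326.45 + 303.413 = 1629.863 ng/mL·h
F = (AUC_ev/D_ev)/(AUC_iv/D_iv) = (1629.863/20)/(1920/20) = 81.49315/96 = 0.8489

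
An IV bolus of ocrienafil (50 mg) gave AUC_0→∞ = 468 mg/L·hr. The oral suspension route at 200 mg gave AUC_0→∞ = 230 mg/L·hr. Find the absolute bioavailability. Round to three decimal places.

F = 0.123

F = (AUC_ev / D_ev) / (AUC_iv / D_iv)
  = (230/200) / (468/50)
  = 1.15 / 9.36 = 0.1229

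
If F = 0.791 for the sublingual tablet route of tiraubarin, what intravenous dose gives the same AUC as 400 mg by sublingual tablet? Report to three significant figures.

Systemic exposure from an extravascular dose = F × D_ev, so the equivalent IV dose is F × D_ev.
D_iv = F × D_ev = 0.791 × 400 = 316.4 mg

D_iv = 316 mg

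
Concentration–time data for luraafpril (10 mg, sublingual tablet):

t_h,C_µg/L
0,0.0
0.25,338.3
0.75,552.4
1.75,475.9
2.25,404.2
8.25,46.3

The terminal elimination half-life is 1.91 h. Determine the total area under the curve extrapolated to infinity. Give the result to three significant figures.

Trapezoidal AUC_0→8.25:
  [0→0.25]: (0.0+338.3)/2 × 0.25 = 42.2875
  [0.25→0.75]: (338.3+552.4)/2 × 0.5 = 222.675
  [0.75→1.75]: (552.4+475.9)/2 × 1 = 514.15
  [1.75→2.25]: (475.9+404.2)/2 × 0.5 = 220.025
  [2.25→8.25]: (404.2+46.3)/2 × 6 = 1351.5
  Sum = 2350.6375 µg/L·h
k_e = ln2 / t½ = 0.693147 / 1.91 = 0.3629 h^-1
Extrapolated tail: C_last / k_e = 46.3 / 0.3629 = 127.583
AUC_0→∞ = 2350.6375 + 127.583 = 2478.2205 µg/L·h

AUC = 2480 µg/L·h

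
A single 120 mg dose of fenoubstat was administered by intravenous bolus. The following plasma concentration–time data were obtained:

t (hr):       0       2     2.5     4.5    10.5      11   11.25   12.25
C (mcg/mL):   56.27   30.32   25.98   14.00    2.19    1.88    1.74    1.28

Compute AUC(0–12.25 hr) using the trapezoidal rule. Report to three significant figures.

AUC = 192 mcg/mL·hr

Trapezoidal AUC_0→12.25:
  [0→2]: (56.27+30.32)/2 × 2 = 86.59
  [2→2.5]: (30.32+25.98)/2 × 0.5 = 14.075
  [2.5→4.5]: (25.98+14.00)/2 × 2 = 39.98
  [4.5→10.5]: (14.00+2.19)/2 × 6 = 48.57
  [10.5→11]: (2.19+1.88)/2 × 0.5 = 1.0175
  [11→11.25]: (1.88+1.74)/2 × 0.25 = 0.4525
  [11.25→12.25]: (1.74+1.28)/2 × 1 = 1.51
  Sum = 192.195 mcg/mL·hr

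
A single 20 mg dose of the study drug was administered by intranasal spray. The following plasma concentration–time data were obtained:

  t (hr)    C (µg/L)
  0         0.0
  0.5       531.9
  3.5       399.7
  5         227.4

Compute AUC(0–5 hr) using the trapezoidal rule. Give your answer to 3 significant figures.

AUC = 2000 µg/L·hr

Trapezoidal AUC_0→5:
  [0→0.5]: (0.0+531.9)/2 × 0.5 = 132.975
  [0.5→3.5]: (531.9+399.7)/2 × 3 = 1397.4
  [3.5→5]: (399.7+227.4)/2 × 1.5 = 470.325
  Sum = 2000.7 µg/L·hr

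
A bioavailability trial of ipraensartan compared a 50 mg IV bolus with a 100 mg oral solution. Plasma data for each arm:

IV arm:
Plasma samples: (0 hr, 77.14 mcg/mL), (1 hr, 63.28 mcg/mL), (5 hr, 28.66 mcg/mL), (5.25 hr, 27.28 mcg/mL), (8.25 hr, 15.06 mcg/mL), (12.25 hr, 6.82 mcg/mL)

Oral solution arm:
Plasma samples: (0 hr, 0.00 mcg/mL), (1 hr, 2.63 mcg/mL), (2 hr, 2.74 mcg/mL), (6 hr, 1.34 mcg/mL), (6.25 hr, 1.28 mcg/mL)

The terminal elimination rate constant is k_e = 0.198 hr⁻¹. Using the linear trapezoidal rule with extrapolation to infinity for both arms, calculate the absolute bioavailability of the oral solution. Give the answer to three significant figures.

Trapezoidal AUC_0→12.25 (IV):
  [0→1]: (77.14+63.28)/2 × 1 = 70.21
  [1→5]: (63.28+28.66)/2 × 4 = 183.88
  [5→5.25]: (28.66+27.28)/2 × 0.25 = 6.9925
  [5.25→8.25]: (27.28+15.06)/2 × 3 = 63.51
  [8.25→12.25]: (15.06+6.82)/2 × 4 = 43.76
  Sum = 368.3525 mcg/mL·hr
IV tail: 6.82/0.198 = 34.444; AUC_iv,0→∞ = 368.3525 + 34.444 = 402.7965 mcg/mL·hr
Trapezoidal AUC_0→6.25 (oral solution):
  [0→1]: (0.00+2.63)/2 × 1 = 1.315
  [1→2]: (2.63+2.74)/2 × 1 = 2.685
  [2→6]: (2.74+1.34)/2 × 4 = 8.16
  [6→6.25]: (1.34+1.28)/2 × 0.25 = 0.3275
  Sum = 12.4875 mcg/mL·hr
oral solution tail: 1.28/0.198 = 6.465; AUC_ev,0→∞ = 12.4875 + 6.465 = 18.9525 mcg/mL·hr
F = (AUC_ev/D_ev)/(AUC_iv/D_iv) = (18.9525/100)/(402.7965/50) = 0.189525/8.05593 = 0.0235

F = 0.0235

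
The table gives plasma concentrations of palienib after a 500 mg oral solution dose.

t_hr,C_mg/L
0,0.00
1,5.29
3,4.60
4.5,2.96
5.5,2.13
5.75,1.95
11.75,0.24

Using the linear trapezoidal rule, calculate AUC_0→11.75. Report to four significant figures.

AUC = 27.83 mg/L·hr

Trapezoidal AUC_0→11.75:
  [0→1]: (0.00+5.29)/2 × 1 = 2.645
  [1→3]: (5.29+4.60)/2 × 2 = 9.89
  [3→4.5]: (4.60+2.96)/2 × 1.5 = 5.67
  [4.5→5.5]: (2.96+2.13)/2 × 1 = 2.545
  [5.5→5.75]: (2.13+1.95)/2 × 0.25 = 0.51
  [5.75→11.75]: (1.95+0.24)/2 × 6 = 6.57
  Sum = 27.83 mg/L·hr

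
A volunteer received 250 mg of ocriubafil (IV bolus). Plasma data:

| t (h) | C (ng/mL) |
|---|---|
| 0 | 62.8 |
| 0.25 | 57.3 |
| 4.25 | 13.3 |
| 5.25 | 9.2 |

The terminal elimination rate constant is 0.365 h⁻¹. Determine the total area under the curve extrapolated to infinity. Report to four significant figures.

AUC = 192.7 ng/mL·h

Trapezoidal AUC_0→5.25:
  [0→0.25]: (62.8+57.3)/2 × 0.25 = 15.0125
  [0.25→4.25]: (57.3+13.3)/2 × 4 = 141.2
  [4.25→5.25]: (13.3+9.2)/2 × 1 = 11.25
  Sum = 167.4625 ng/mL·h
Extrapolated tail: C_last / k_e = 9.2 / 0.365 = 25.205
AUC_0→∞ = 167.4625 + 25.205 = 192.6675 ng/mL·h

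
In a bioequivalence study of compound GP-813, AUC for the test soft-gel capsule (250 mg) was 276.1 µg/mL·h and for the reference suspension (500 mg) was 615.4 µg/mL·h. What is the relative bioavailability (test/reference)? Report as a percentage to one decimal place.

F_rel = 89.7%

F_rel = (AUC_test/D_test) / (AUC_ref/D_ref)
      = (276.1/250) / (615.4/500)
      = 1.1044 / 1.2308 = 0.8973 = 89.73%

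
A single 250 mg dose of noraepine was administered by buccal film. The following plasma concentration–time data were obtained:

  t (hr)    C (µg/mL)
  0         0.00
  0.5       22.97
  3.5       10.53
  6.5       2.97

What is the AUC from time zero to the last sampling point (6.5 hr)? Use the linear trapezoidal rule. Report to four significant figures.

AUC = 76.24 µg/mL·hr

Trapezoidal AUC_0→6.5:
  [0→0.5]: (0.00+22.97)/2 × 0.5 = 5.7425
  [0.5→3.5]: (22.97+10.53)/2 × 3 = 50.25
  [3.5→6.5]: (10.53+2.97)/2 × 3 = 20.25
  Sum = 76.2425 µg/mL·hr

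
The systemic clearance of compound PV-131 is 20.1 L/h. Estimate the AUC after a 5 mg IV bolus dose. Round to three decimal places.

AUC = 0.249 mg/L·h

AUC_0→∞ = Dose_iv / CL
        = 5 / 20.1 = 0.248756 mg/L·h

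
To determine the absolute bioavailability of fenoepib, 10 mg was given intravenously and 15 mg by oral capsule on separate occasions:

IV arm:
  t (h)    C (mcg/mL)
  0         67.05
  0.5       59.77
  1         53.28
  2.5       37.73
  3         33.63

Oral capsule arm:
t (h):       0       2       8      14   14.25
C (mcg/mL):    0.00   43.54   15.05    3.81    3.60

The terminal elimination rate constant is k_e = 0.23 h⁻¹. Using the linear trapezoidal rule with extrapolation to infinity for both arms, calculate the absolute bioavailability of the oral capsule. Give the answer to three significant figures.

F = 0.667

Trapezoidal AUC_0→3 (IV):
  [0→0.5]: (67.05+59.77)/2 × 0.5 = 31.705
  [0.5→1]: (59.77+53.28)/2 × 0.5 = 28.2625
  [1→2.5]: (53.28+37.73)/2 × 1.5 = 68.2575
  [2.5→3]: (37.73+33.63)/2 × 0.5 = 17.84
  Sum = 146.065 mcg/mL·h
IV tail: 33.63/0.23 = 146.217; AUC_iv,0→∞ = 146.065 + 146.217 = 292.282 mcg/mL·h
Trapezoidal AUC_0→14.25 (oral capsule):
  [0→2]: (0.00+43.54)/2 × 2 = 43.54
  [2→8]: (43.54+15.05)/2 × 6 = 175.77
  [8→14]: (15.05+3.81)/2 × 6 = 56.58
  [14→14.25]: (3.81+3.60)/2 × 0.25 = 0.92625
  Sum = 276.81625 mcg/mL·h
oral capsule tail: 3.60/0.23 = 15.652; AUC_ev,0→∞ = 276.81625 + 15.652 = 292.46825 mcg/mL·h
F = (AUC_ev/D_ev)/(AUC_iv/D_iv) = (292.46825/15)/(292.282/10) = 19.4979/29.2282 = 0.6671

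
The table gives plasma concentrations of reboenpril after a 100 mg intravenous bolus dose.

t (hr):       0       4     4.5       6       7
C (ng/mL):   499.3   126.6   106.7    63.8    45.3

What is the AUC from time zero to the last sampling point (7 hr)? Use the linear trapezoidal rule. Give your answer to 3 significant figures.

Trapezoidal AUC_0→7:
  [0→4]: (499.3+126.6)/2 × 4 = 1251.8
  [4→4.5]: (126.6+106.7)/2 × 0.5 = 58.325
  [4.5→6]: (106.7+63.8)/2 × 1.5 = 127.875
  [6→7]: (63.8+45.3)/2 × 1 = 54.55
  Sum = 1492.55 ng/mL·hr

AUC = 1490 ng/mL·hr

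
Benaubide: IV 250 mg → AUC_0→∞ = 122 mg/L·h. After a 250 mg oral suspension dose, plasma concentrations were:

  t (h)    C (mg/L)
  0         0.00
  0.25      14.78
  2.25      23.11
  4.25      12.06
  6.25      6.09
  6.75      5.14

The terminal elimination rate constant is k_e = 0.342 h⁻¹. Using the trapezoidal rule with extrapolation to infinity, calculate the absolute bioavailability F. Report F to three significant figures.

Trapezoidal AUC_0→6.75 (oral suspension):
  [0→0.25]: (0.00+14.78)/2 × 0.25 = 1.8475
  [0.25→2.25]: (14.78+23.11)/2 × 2 = 37.89
  [2.25→4.25]: (23.11+12.06)/2 × 2 = 35.17
  [4.25→6.25]: (12.06+6.09)/2 × 2 = 18.15
  [6.25→6.75]: (6.09+5.14)/2 × 0.5 = 2.8075
  Sum = 95.865 mg/L·h
Tail: C_last/k_e = 5.14/0.342 = 15.029
AUC_0→∞ (oral suspension) = 95.865 + 15.029 = 110.894 mg/L·h
F = (AUC_ev/D_ev)/(AUC_iv/D_iv) = (110.894/250)/(122/250) = 0.443576/0.488 = 0.9090

F = 0.909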